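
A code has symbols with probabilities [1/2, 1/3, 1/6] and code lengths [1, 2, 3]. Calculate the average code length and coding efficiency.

Average length L = Σ p_i × l_i = 1.6667 bits
Entropy H = 1.4591 bits
Efficiency η = H/L × 100% = 87.55%


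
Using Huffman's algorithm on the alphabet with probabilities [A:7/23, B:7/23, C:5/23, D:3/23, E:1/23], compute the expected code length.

Huffman tree construction:
Combine smallest probabilities repeatedly
Resulting codes:
  A: 10 (length 2)
  B: 11 (length 2)
  C: 01 (length 2)
  D: 001 (length 3)
  E: 000 (length 3)
Average length = Σ p(s) × length(s) = 2.1739 bits


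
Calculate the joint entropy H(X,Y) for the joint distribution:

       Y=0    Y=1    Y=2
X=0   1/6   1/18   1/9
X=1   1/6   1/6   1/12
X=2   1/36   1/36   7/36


H(X,Y) = -Σ p(x,y) log₂ p(x,y)
  p(0,0)=1/6: -0.1667 × log₂(0.1667) = 0.4308
  p(0,1)=1/18: -0.0556 × log₂(0.0556) = 0.2317
  p(0,2)=1/9: -0.1111 × log₂(0.1111) = 0.3522
  p(1,0)=1/6: -0.1667 × log₂(0.1667) = 0.4308
  p(1,1)=1/6: -0.1667 × log₂(0.1667) = 0.4308
  p(1,2)=1/12: -0.0833 × log₂(0.0833) = 0.2987
  p(2,0)=1/36: -0.0278 × log₂(0.0278) = 0.1436
  p(2,1)=1/36: -0.0278 × log₂(0.0278) = 0.1436
  p(2,2)=7/36: -0.1944 × log₂(0.1944) = 0.4594
H(X,Y) = 2.9217 bits


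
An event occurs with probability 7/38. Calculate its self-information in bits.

Information content I(x) = -log₂(p(x))
I = -log₂(7/38) = -log₂(0.1842)
I = 2.4406 bits


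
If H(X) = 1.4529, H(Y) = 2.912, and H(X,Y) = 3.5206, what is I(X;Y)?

I(X;Y) = H(X) + H(Y) - H(X,Y)
I(X;Y) = 1.4529 + 2.912 - 3.5206 = 0.8443 bits


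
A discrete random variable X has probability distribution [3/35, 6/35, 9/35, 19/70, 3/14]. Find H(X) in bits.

H(X) = -Σ p(x) log₂ p(x)
  -3/35 × log₂(3/35) = 0.3038
  -6/35 × log₂(6/35) = 0.4362
  -9/35 × log₂(9/35) = 0.5038
  -19/70 × log₂(19/70) = 0.5107
  -3/14 × log₂(3/14) = 0.4762
H(X) = 2.2307 bits


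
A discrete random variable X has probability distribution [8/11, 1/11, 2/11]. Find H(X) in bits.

H(X) = -Σ p(x) log₂ p(x)
  -8/11 × log₂(8/11) = 0.3341
  -1/11 × log₂(1/11) = 0.3145
  -2/11 × log₂(2/11) = 0.4472
H(X) = 1.0958 bits


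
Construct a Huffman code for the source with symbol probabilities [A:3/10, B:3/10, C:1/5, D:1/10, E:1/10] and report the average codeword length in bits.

Huffman tree construction:
Combine smallest probabilities repeatedly
Resulting codes:
  A: 10 (length 2)
  B: 11 (length 2)
  C: 00 (length 2)
  D: 010 (length 3)
  E: 011 (length 3)
Average length = Σ p(s) × length(s) = 2.2000 bits


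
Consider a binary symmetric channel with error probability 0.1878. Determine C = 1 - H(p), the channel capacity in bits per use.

For BSC with error probability p:
C = 1 - H(p) where H(p) is binary entropy
H(0.1878) = -0.1878 × log₂(0.1878) - 0.8122 × log₂(0.8122)
H(p) = 0.6968
C = 1 - 0.6968 = 0.3032 bits/use


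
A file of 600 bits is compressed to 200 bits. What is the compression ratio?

Compression ratio = Original / Compressed
= 600 / 200 = 3.00:1


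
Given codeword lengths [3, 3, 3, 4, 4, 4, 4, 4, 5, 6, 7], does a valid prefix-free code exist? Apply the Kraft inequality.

Kraft inequality: Σ 2^(-l_i) ≤ 1 for prefix-free code
Calculating: 2^(-3) + 2^(-3) + 2^(-3) + 2^(-4) + 2^(-4) + 2^(-4) + 2^(-4) + 2^(-4) + 2^(-5) + 2^(-6) + 2^(-7)
= 0.125 + 0.125 + 0.125 + 0.0625 + 0.0625 + 0.0625 + 0.0625 + 0.0625 + 0.03125 + 0.015625 + 0.0078125
= 0.7422
Since 0.7422 ≤ 1, prefix-free code exists


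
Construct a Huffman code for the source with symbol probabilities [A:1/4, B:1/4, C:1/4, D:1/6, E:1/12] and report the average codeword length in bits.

Huffman tree construction:
Combine smallest probabilities repeatedly
Resulting codes:
  A: 00 (length 2)
  B: 01 (length 2)
  C: 10 (length 2)
  D: 111 (length 3)
  E: 110 (length 3)
Average length = Σ p(s) × length(s) = 2.2500 bits


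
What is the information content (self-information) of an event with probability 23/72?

Information content I(x) = -log₂(p(x))
I = -log₂(23/72) = -log₂(0.3194)
I = 1.6464 bits


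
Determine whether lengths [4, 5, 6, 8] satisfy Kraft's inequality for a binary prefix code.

Kraft inequality: Σ 2^(-l_i) ≤ 1 for prefix-free code
Calculating: 2^(-4) + 2^(-5) + 2^(-6) + 2^(-8)
= 0.0625 + 0.03125 + 0.015625 + 0.00390625
= 0.1133
Since 0.1133 ≤ 1, prefix-free code exists


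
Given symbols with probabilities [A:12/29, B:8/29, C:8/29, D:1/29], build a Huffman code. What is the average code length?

Huffman tree construction:
Combine smallest probabilities repeatedly
Resulting codes:
  A: 0 (length 1)
  B: 111 (length 3)
  C: 10 (length 2)
  D: 110 (length 3)
Average length = Σ p(s) × length(s) = 1.8966 bits


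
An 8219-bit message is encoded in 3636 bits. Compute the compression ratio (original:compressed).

Compression ratio = Original / Compressed
= 8219 / 3636 = 2.26:1


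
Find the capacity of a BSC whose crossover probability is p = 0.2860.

For BSC with error probability p:
C = 1 - H(p) where H(p) is binary entropy
H(0.2860) = -0.2860 × log₂(0.2860) - 0.7140 × log₂(0.7140)
H(p) = 0.8635
C = 1 - 0.8635 = 0.1365 bits/use


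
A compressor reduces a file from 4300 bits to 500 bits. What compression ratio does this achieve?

Compression ratio = Original / Compressed
= 4300 / 500 = 8.60:1


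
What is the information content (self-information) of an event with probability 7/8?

Information content I(x) = -log₂(p(x))
I = -log₂(7/8) = -log₂(0.8750)
I = 0.1926 bits


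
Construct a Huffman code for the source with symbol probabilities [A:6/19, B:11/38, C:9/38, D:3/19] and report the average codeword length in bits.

Huffman tree construction:
Combine smallest probabilities repeatedly
Resulting codes:
  A: 11 (length 2)
  B: 10 (length 2)
  C: 01 (length 2)
  D: 00 (length 2)
Average length = Σ p(s) × length(s) = 2.0000 bits


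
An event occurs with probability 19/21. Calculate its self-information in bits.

Information content I(x) = -log₂(p(x))
I = -log₂(19/21) = -log₂(0.9048)
I = 0.1444 bits


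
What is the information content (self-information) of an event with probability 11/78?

Information content I(x) = -log₂(p(x))
I = -log₂(11/78) = -log₂(0.1410)
I = 2.8260 bits


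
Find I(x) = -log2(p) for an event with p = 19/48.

Information content I(x) = -log₂(p(x))
I = -log₂(19/48) = -log₂(0.3958)
I = 1.3370 bits


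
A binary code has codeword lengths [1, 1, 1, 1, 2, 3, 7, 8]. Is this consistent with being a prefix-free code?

Kraft inequality: Σ 2^(-l_i) ≤ 1 for prefix-free code
Calculating: 2^(-1) + 2^(-1) + 2^(-1) + 2^(-1) + 2^(-2) + 2^(-3) + 2^(-7) + 2^(-8)
= 0.5 + 0.5 + 0.5 + 0.5 + 0.25 + 0.125 + 0.0078125 + 0.00390625
= 2.3867
Since 2.3867 > 1, prefix-free code does not exist


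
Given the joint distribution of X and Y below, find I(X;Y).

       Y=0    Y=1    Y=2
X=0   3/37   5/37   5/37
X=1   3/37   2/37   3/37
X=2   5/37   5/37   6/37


H(X) = 1.5309, H(Y) = 1.5777, H(X,Y) = 3.0956
I(X;Y) = H(X) + H(Y) - H(X,Y) = 0.0130 bits


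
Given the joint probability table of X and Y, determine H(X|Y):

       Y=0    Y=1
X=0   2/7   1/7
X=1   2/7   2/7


H(X|Y) = Σ_y p(y) H(X|Y=y)
  p(Y=0) = 4/7, H(X|Y=0) = 1.0000
  p(Y=1) = 3/7, H(X|Y=1) = 0.9183
H(X|Y) = 0.5714×1.0000 + 0.4286×0.9183 = 0.9650 bits


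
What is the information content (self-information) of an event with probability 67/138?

Information content I(x) = -log₂(p(x))
I = -log₂(67/138) = -log₂(0.4855)
I = 1.0424 bits


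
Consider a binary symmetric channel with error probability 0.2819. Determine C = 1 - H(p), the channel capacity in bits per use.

For BSC with error probability p:
C = 1 - H(p) where H(p) is binary entropy
H(0.2819) = -0.2819 × log₂(0.2819) - 0.7181 × log₂(0.7181)
H(p) = 0.8580
C = 1 - 0.8580 = 0.1420 bits/use


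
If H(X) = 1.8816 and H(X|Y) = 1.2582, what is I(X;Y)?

I(X;Y) = H(X) - H(X|Y)
I(X;Y) = 1.8816 - 1.2582 = 0.6234 bits


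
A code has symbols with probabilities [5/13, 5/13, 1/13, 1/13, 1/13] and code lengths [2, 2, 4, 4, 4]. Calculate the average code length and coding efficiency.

Average length L = Σ p_i × l_i = 2.4615 bits
Entropy H = 1.9143 bits
Efficiency η = H/L × 100% = 77.77%


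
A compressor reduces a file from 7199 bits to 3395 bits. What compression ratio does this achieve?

Compression ratio = Original / Compressed
= 7199 / 3395 = 2.12:1


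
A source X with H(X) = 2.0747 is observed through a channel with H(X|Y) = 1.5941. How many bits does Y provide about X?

I(X;Y) = H(X) - H(X|Y)
I(X;Y) = 2.0747 - 1.5941 = 0.4806 bits


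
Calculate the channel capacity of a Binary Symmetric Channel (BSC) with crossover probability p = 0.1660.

For BSC with error probability p:
C = 1 - H(p) where H(p) is binary entropy
H(0.1660) = -0.1660 × log₂(0.1660) - 0.8340 × log₂(0.8340)
H(p) = 0.6485
C = 1 - 0.6485 = 0.3515 bits/use


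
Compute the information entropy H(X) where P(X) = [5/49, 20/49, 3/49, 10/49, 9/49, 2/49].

H(X) = -Σ p(x) log₂ p(x)
  -5/49 × log₂(5/49) = 0.3360
  -20/49 × log₂(20/49) = 0.5277
  -3/49 × log₂(3/49) = 0.2467
  -10/49 × log₂(10/49) = 0.4679
  -9/49 × log₂(9/49) = 0.4490
  -2/49 × log₂(2/49) = 0.1884
H(X) = 2.2157 bits


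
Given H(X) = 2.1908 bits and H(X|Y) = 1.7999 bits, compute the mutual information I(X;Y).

I(X;Y) = H(X) - H(X|Y)
I(X;Y) = 2.1908 - 1.7999 = 0.3909 bits


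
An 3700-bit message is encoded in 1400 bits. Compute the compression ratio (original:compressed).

Compression ratio = Original / Compressed
= 3700 / 1400 = 2.64:1


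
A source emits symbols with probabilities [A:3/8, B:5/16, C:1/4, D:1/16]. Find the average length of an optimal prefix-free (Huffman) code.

Huffman tree construction:
Combine smallest probabilities repeatedly
Resulting codes:
  A: 0 (length 1)
  B: 10 (length 2)
  C: 111 (length 3)
  D: 110 (length 3)
Average length = Σ p(s) × length(s) = 1.9375 bits


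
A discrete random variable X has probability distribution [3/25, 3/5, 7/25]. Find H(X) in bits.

H(X) = -Σ p(x) log₂ p(x)
  -3/25 × log₂(3/25) = 0.3671
  -3/5 × log₂(3/5) = 0.4422
  -7/25 × log₂(7/25) = 0.5142
H(X) = 1.3235 bits


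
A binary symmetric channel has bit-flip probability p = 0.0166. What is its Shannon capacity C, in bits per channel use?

For BSC with error probability p:
C = 1 - H(p) where H(p) is binary entropy
H(0.0166) = -0.0166 × log₂(0.0166) - 0.9834 × log₂(0.9834)
H(p) = 0.1219
C = 1 - 0.1219 = 0.8781 bits/use


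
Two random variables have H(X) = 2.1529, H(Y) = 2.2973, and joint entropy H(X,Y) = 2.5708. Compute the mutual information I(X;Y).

I(X;Y) = H(X) + H(Y) - H(X,Y)
I(X;Y) = 2.1529 + 2.2973 - 2.5708 = 1.8794 bits


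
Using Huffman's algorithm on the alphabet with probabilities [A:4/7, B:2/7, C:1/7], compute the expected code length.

Huffman tree construction:
Combine smallest probabilities repeatedly
Resulting codes:
  A: 1 (length 1)
  B: 01 (length 2)
  C: 00 (length 2)
Average length = Σ p(s) × length(s) = 1.4286 bits


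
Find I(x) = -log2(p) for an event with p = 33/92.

Information content I(x) = -log₂(p(x))
I = -log₂(33/92) = -log₂(0.3587)
I = 1.4792 bits


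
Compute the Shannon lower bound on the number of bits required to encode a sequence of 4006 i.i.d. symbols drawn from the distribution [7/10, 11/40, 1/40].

Entropy H = 1.0054 bits/symbol
Minimum bits = H × n = 1.0054 × 4006
= 4027.78 bits


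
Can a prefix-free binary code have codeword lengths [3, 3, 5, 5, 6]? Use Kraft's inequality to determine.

Kraft inequality: Σ 2^(-l_i) ≤ 1 for prefix-free code
Calculating: 2^(-3) + 2^(-3) + 2^(-5) + 2^(-5) + 2^(-6)
= 0.125 + 0.125 + 0.03125 + 0.03125 + 0.015625
= 0.3281
Since 0.3281 ≤ 1, prefix-free code exists


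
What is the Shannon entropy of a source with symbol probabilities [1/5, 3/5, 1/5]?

H(X) = -Σ p(x) log₂ p(x)
  -1/5 × log₂(1/5) = 0.4644
  -3/5 × log₂(3/5) = 0.4422
  -1/5 × log₂(1/5) = 0.4644
H(X) = 1.3710 bits


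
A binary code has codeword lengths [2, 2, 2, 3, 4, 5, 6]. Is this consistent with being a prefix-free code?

Kraft inequality: Σ 2^(-l_i) ≤ 1 for prefix-free code
Calculating: 2^(-2) + 2^(-2) + 2^(-2) + 2^(-3) + 2^(-4) + 2^(-5) + 2^(-6)
= 0.25 + 0.25 + 0.25 + 0.125 + 0.0625 + 0.03125 + 0.015625
= 0.9844
Since 0.9844 ≤ 1, prefix-free code exists


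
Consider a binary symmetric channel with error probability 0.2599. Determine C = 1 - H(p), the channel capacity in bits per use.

For BSC with error probability p:
C = 1 - H(p) where H(p) is binary entropy
H(0.2599) = -0.2599 × log₂(0.2599) - 0.7401 × log₂(0.7401)
H(p) = 0.8266
C = 1 - 0.8266 = 0.1734 bits/use


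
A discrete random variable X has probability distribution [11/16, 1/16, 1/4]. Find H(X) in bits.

H(X) = -Σ p(x) log₂ p(x)
  -11/16 × log₂(11/16) = 0.3716
  -1/16 × log₂(1/16) = 0.2500
  -1/4 × log₂(1/4) = 0.5000
H(X) = 1.1216 bits


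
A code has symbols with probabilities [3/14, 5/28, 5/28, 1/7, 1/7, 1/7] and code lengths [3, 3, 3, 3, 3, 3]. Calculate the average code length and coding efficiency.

Average length L = Σ p_i × l_i = 3.0000 bits
Entropy H = 2.5670 bits
Efficiency η = H/L × 100% = 85.57%


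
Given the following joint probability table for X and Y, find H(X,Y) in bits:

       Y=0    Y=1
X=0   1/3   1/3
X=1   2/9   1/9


H(X,Y) = -Σ p(x,y) log₂ p(x,y)
  p(0,0)=1/3: -0.3333 × log₂(0.3333) = 0.5283
  p(0,1)=1/3: -0.3333 × log₂(0.3333) = 0.5283
  p(1,0)=2/9: -0.2222 × log₂(0.2222) = 0.4822
  p(1,1)=1/9: -0.1111 × log₂(0.1111) = 0.3522
H(X,Y) = 1.8911 bits


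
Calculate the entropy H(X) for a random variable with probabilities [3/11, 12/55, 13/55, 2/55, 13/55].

H(X) = -Σ p(x) log₂ p(x)
  -3/11 × log₂(3/11) = 0.5112
  -12/55 × log₂(12/55) = 0.4792
  -13/55 × log₂(13/55) = 0.4919
  -2/55 × log₂(2/55) = 0.1739
  -13/55 × log₂(13/55) = 0.4919
H(X) = 2.1480 bits


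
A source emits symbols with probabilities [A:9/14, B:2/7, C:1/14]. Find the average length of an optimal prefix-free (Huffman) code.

Huffman tree construction:
Combine smallest probabilities repeatedly
Resulting codes:
  A: 1 (length 1)
  B: 01 (length 2)
  C: 00 (length 2)
Average length = Σ p(s) × length(s) = 1.3571 bits


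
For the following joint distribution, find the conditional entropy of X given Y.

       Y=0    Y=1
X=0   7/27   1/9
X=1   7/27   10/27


H(X|Y) = Σ_y p(y) H(X|Y=y)
  p(Y=0) = 14/27, H(X|Y=0) = 1.0000
  p(Y=1) = 13/27, H(X|Y=1) = 0.7793
H(X|Y) = 0.5185×1.0000 + 0.4815×0.7793 = 0.8938 bits


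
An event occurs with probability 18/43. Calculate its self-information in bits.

Information content I(x) = -log₂(p(x))
I = -log₂(18/43) = -log₂(0.4186)
I = 1.2563 bits


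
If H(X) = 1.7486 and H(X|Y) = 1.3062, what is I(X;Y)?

I(X;Y) = H(X) - H(X|Y)
I(X;Y) = 1.7486 - 1.3062 = 0.4424 bits


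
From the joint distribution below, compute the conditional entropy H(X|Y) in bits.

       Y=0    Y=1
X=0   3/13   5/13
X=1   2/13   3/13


H(X|Y) = Σ_y p(y) H(X|Y=y)
  p(Y=0) = 5/13, H(X|Y=0) = 0.9710
  p(Y=1) = 8/13, H(X|Y=1) = 0.9544
H(X|Y) = 0.3846×0.9710 + 0.6154×0.9544 = 0.9608 bits


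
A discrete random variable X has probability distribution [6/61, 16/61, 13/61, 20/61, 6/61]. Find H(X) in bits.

H(X) = -Σ p(x) log₂ p(x)
  -6/61 × log₂(6/61) = 0.3291
  -16/61 × log₂(16/61) = 0.5064
  -13/61 × log₂(13/61) = 0.4753
  -20/61 × log₂(20/61) = 0.5275
  -6/61 × log₂(6/61) = 0.3291
H(X) = 2.1674 bits


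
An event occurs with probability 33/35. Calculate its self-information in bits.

Information content I(x) = -log₂(p(x))
I = -log₂(33/35) = -log₂(0.9429)
I = 0.0849 bits


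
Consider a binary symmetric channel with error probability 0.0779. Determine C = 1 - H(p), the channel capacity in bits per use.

For BSC with error probability p:
C = 1 - H(p) where H(p) is binary entropy
H(0.0779) = -0.0779 × log₂(0.0779) - 0.9221 × log₂(0.9221)
H(p) = 0.3947
C = 1 - 0.3947 = 0.6053 bits/use


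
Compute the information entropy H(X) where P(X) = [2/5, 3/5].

H(X) = -Σ p(x) log₂ p(x)
  -2/5 × log₂(2/5) = 0.5288
  -3/5 × log₂(3/5) = 0.4422
H(X) = 0.9710 bits


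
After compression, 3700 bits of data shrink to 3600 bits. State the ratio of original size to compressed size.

Compression ratio = Original / Compressed
= 3700 / 3600 = 1.03:1


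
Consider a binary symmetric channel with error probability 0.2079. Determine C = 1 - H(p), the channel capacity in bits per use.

For BSC with error probability p:
C = 1 - H(p) where H(p) is binary entropy
H(0.2079) = -0.2079 × log₂(0.2079) - 0.7921 × log₂(0.7921)
H(p) = 0.7374
C = 1 - 0.7374 = 0.2626 bits/use


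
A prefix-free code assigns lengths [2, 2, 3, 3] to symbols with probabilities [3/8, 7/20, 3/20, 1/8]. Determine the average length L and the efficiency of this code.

Average length L = Σ p_i × l_i = 2.2750 bits
Entropy H = 1.8463 bits
Efficiency η = H/L × 100% = 81.16%


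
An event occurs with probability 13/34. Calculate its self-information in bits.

Information content I(x) = -log₂(p(x))
I = -log₂(13/34) = -log₂(0.3824)
I = 1.3870 bits


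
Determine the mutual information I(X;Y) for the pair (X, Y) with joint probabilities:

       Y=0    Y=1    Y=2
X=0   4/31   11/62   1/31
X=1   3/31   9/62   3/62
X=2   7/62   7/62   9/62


H(X) = 1.5778, H(Y) = 1.5361, H(X,Y) = 3.0400
I(X;Y) = H(X) + H(Y) - H(X,Y) = 0.0738 bits


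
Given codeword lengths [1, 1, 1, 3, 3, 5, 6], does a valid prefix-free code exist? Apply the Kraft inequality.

Kraft inequality: Σ 2^(-l_i) ≤ 1 for prefix-free code
Calculating: 2^(-1) + 2^(-1) + 2^(-1) + 2^(-3) + 2^(-3) + 2^(-5) + 2^(-6)
= 0.5 + 0.5 + 0.5 + 0.125 + 0.125 + 0.03125 + 0.015625
= 1.7969
Since 1.7969 > 1, prefix-free code does not exist


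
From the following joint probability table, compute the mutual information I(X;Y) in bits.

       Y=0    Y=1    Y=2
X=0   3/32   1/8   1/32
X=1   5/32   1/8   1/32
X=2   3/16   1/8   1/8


H(X) = 1.5462, H(Y) = 1.5052, H(X,Y) = 3.0039
I(X;Y) = H(X) + H(Y) - H(X,Y) = 0.0475 bits


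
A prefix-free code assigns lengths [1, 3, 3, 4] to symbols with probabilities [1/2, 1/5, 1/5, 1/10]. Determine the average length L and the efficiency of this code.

Average length L = Σ p_i × l_i = 2.1000 bits
Entropy H = 1.7610 bits
Efficiency η = H/L × 100% = 83.86%


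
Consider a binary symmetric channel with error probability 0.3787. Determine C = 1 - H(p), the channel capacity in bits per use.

For BSC with error probability p:
C = 1 - H(p) where H(p) is binary entropy
H(0.3787) = -0.3787 × log₂(0.3787) - 0.6213 × log₂(0.6213)
H(p) = 0.9571
C = 1 - 0.9571 = 0.0429 bits/use


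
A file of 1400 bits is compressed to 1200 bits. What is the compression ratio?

Compression ratio = Original / Compressed
= 1400 / 1200 = 1.17:1


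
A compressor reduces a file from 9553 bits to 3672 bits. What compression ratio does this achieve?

Compression ratio = Original / Compressed
= 9553 / 3672 = 2.60:1


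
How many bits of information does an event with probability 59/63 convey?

Information content I(x) = -log₂(p(x))
I = -log₂(59/63) = -log₂(0.9365)
I = 0.0946 bits


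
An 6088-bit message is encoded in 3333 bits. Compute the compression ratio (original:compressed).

Compression ratio = Original / Compressed
= 6088 / 3333 = 1.83:1


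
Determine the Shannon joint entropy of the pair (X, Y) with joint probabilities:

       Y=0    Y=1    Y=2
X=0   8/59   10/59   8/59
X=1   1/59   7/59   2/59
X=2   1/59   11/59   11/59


H(X,Y) = -Σ p(x,y) log₂ p(x,y)
  p(0,0)=8/59: -0.1356 × log₂(0.1356) = 0.3909
  p(0,1)=10/59: -0.1695 × log₂(0.1695) = 0.4340
  p(0,2)=8/59: -0.1356 × log₂(0.1356) = 0.3909
  p(1,0)=1/59: -0.0169 × log₂(0.0169) = 0.0997
  p(1,1)=7/59: -0.1186 × log₂(0.1186) = 0.3649
  p(1,2)=2/59: -0.0339 × log₂(0.0339) = 0.1655
  p(2,0)=1/59: -0.0169 × log₂(0.0169) = 0.0997
  p(2,1)=11/59: -0.1864 × log₂(0.1864) = 0.4518
  p(2,2)=11/59: -0.1864 × log₂(0.1864) = 0.4518
H(X,Y) = 2.8491 bits


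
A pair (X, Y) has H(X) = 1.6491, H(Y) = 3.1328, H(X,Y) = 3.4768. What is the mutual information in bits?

I(X;Y) = H(X) + H(Y) - H(X,Y)
I(X;Y) = 1.6491 + 3.1328 - 3.4768 = 1.3051 bits


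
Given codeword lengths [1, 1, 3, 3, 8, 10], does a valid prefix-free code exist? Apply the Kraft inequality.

Kraft inequality: Σ 2^(-l_i) ≤ 1 for prefix-free code
Calculating: 2^(-1) + 2^(-1) + 2^(-3) + 2^(-3) + 2^(-8) + 2^(-10)
= 0.5 + 0.5 + 0.125 + 0.125 + 0.00390625 + 0.0009765625
= 1.2549
Since 1.2549 > 1, prefix-free code does not exist


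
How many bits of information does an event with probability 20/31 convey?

Information content I(x) = -log₂(p(x))
I = -log₂(20/31) = -log₂(0.6452)
I = 0.6323 bits


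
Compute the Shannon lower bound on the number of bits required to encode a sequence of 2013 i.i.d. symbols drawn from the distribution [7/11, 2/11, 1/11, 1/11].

Entropy H = 1.4911 bits/symbol
Minimum bits = H × n = 1.4911 × 2013
= 3001.61 bits


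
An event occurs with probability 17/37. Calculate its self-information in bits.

Information content I(x) = -log₂(p(x))
I = -log₂(17/37) = -log₂(0.4595)
I = 1.1220 bits


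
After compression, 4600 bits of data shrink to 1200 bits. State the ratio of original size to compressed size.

Compression ratio = Original / Compressed
= 4600 / 1200 = 3.83:1


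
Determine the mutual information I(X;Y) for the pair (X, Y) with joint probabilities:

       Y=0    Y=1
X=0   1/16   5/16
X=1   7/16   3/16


H(X) = 0.9544, H(Y) = 1.0000, H(X,Y) = 1.7490
I(X;Y) = H(X) + H(Y) - H(X,Y) = 0.2054 bits


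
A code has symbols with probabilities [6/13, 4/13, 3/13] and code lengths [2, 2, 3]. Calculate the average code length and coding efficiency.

Average length L = Σ p_i × l_i = 2.2308 bits
Entropy H = 1.5262 bits
Efficiency η = H/L × 100% = 68.42%


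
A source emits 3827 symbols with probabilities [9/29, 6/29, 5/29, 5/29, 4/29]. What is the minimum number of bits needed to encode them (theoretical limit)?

Entropy H = 2.2629 bits/symbol
Minimum bits = H × n = 2.2629 × 3827
= 8659.98 bits


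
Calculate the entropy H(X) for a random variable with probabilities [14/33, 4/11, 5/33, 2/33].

H(X) = -Σ p(x) log₂ p(x)
  -14/33 × log₂(14/33) = 0.5248
  -4/11 × log₂(4/11) = 0.5307
  -5/33 × log₂(5/33) = 0.4125
  -2/33 × log₂(2/33) = 0.2451
H(X) = 1.7131 bits


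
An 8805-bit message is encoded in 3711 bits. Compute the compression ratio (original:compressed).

Compression ratio = Original / Compressed
= 8805 / 3711 = 2.37:1


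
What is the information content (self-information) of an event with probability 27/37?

Information content I(x) = -log₂(p(x))
I = -log₂(27/37) = -log₂(0.7297)
I = 0.4546 bits


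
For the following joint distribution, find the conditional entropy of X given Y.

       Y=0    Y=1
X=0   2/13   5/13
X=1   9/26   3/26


H(X|Y) = Σ_y p(y) H(X|Y=y)
  p(Y=0) = 1/2, H(X|Y=0) = 0.8905
  p(Y=1) = 1/2, H(X|Y=1) = 0.7793
H(X|Y) = 0.5000×0.8905 + 0.5000×0.7793 = 0.8349 bits


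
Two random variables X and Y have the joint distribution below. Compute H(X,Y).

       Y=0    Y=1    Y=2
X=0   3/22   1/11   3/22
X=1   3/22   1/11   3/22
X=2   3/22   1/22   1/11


H(X,Y) = -Σ p(x,y) log₂ p(x,y)
  p(0,0)=3/22: -0.1364 × log₂(0.1364) = 0.3920
  p(0,1)=1/11: -0.0909 × log₂(0.0909) = 0.3145
  p(0,2)=3/22: -0.1364 × log₂(0.1364) = 0.3920
  p(1,0)=3/22: -0.1364 × log₂(0.1364) = 0.3920
  p(1,1)=1/11: -0.0909 × log₂(0.0909) = 0.3145
  p(1,2)=3/22: -0.1364 × log₂(0.1364) = 0.3920
  p(2,0)=3/22: -0.1364 × log₂(0.1364) = 0.3920
  p(2,1)=1/22: -0.0455 × log₂(0.0455) = 0.2027
  p(2,2)=1/11: -0.0909 × log₂(0.0909) = 0.3145
H(X,Y) = 3.1060 bits


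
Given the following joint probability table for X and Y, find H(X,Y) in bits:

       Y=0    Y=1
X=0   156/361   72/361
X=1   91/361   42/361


H(X,Y) = -Σ p(x,y) log₂ p(x,y)
  p(0,0)=156/361: -0.4321 × log₂(0.4321) = 0.5231
  p(0,1)=72/361: -0.1994 × log₂(0.1994) = 0.4639
  p(1,0)=91/361: -0.2521 × log₂(0.2521) = 0.5011
  p(1,1)=42/361: -0.1163 × log₂(0.1163) = 0.3611
H(X,Y) = 1.8492 bits


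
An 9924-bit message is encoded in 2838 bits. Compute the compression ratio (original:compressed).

Compression ratio = Original / Compressed
= 9924 / 2838 = 3.50:1


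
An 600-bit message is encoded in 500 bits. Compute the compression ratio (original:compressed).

Compression ratio = Original / Compressed
= 600 / 500 = 1.20:1


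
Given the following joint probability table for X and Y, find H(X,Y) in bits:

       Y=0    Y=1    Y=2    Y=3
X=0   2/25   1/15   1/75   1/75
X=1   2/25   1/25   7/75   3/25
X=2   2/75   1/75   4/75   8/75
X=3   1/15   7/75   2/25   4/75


H(X,Y) = -Σ p(x,y) log₂ p(x,y)
  p(0,0)=2/25: -0.0800 × log₂(0.0800) = 0.2915
  p(0,1)=1/15: -0.0667 × log₂(0.0667) = 0.2605
  p(0,2)=1/75: -0.0133 × log₂(0.0133) = 0.0831
  p(0,3)=1/75: -0.0133 × log₂(0.0133) = 0.0831
  p(1,0)=2/25: -0.0800 × log₂(0.0800) = 0.2915
  p(1,1)=1/25: -0.0400 × log₂(0.0400) = 0.1858
  p(1,2)=7/75: -0.0933 × log₂(0.0933) = 0.3193
  p(1,3)=3/25: -0.1200 × log₂(0.1200) = 0.3671
  p(2,0)=2/75: -0.0267 × log₂(0.0267) = 0.1394
  p(2,1)=1/75: -0.0133 × log₂(0.0133) = 0.0831
  p(2,2)=4/75: -0.0533 × log₂(0.0533) = 0.2255
  p(2,3)=8/75: -0.1067 × log₂(0.1067) = 0.3444
  p(3,0)=1/15: -0.0667 × log₂(0.0667) = 0.2605
  p(3,1)=7/75: -0.0933 × log₂(0.0933) = 0.3193
  p(3,2)=2/25: -0.0800 × log₂(0.0800) = 0.2915
  p(3,3)=4/75: -0.0533 × log₂(0.0533) = 0.2255
H(X,Y) = 3.7710 bits


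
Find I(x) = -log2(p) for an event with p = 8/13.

Information content I(x) = -log₂(p(x))
I = -log₂(8/13) = -log₂(0.6154)
I = 0.7004 bits


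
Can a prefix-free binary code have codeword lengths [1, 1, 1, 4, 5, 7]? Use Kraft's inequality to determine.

Kraft inequality: Σ 2^(-l_i) ≤ 1 for prefix-free code
Calculating: 2^(-1) + 2^(-1) + 2^(-1) + 2^(-4) + 2^(-5) + 2^(-7)
= 0.5 + 0.5 + 0.5 + 0.0625 + 0.03125 + 0.0078125
= 1.6016
Since 1.6016 > 1, prefix-free code does not exist


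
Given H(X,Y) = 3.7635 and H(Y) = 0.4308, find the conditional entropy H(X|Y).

Chain rule: H(X,Y) = H(X|Y) + H(Y)
H(X|Y) = H(X,Y) - H(Y) = 3.7635 - 0.4308 = 3.3327 bits


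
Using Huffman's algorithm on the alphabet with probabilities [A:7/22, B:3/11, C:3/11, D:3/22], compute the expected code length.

Huffman tree construction:
Combine smallest probabilities repeatedly
Resulting codes:
  A: 11 (length 2)
  B: 01 (length 2)
  C: 10 (length 2)
  D: 00 (length 2)
Average length = Σ p(s) × length(s) = 2.0000 bits


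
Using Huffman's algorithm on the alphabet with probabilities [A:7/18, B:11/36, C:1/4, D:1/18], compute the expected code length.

Huffman tree construction:
Combine smallest probabilities repeatedly
Resulting codes:
  A: 0 (length 1)
  B: 10 (length 2)
  C: 111 (length 3)
  D: 110 (length 3)
Average length = Σ p(s) × length(s) = 1.9167 bits


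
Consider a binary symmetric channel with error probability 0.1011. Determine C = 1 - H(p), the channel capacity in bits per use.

For BSC with error probability p:
C = 1 - H(p) where H(p) is binary entropy
H(0.1011) = -0.1011 × log₂(0.1011) - 0.8989 × log₂(0.8989)
H(p) = 0.4725
C = 1 - 0.4725 = 0.5275 bits/use


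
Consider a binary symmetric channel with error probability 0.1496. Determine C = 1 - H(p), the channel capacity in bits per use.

For BSC with error probability p:
C = 1 - H(p) where H(p) is binary entropy
H(0.1496) = -0.1496 × log₂(0.1496) - 0.8504 × log₂(0.8504)
H(p) = 0.6088
C = 1 - 0.6088 = 0.3912 bits/use


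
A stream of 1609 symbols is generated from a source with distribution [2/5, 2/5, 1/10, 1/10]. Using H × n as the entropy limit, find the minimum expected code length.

Entropy H = 1.7219 bits/symbol
Minimum bits = H × n = 1.7219 × 1609
= 2770.58 bits


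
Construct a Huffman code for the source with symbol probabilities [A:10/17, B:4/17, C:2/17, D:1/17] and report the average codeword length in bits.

Huffman tree construction:
Combine smallest probabilities repeatedly
Resulting codes:
  A: 1 (length 1)
  B: 01 (length 2)
  C: 001 (length 3)
  D: 000 (length 3)
Average length = Σ p(s) × length(s) = 1.5882 bits


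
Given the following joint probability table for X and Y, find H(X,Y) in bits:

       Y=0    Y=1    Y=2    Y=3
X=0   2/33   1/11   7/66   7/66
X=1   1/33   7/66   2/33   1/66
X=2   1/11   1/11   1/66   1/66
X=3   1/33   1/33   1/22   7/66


H(X,Y) = -Σ p(x,y) log₂ p(x,y)
  p(0,0)=2/33: -0.0606 × log₂(0.0606) = 0.2451
  p(0,1)=1/11: -0.0909 × log₂(0.0909) = 0.3145
  p(0,2)=7/66: -0.1061 × log₂(0.1061) = 0.3433
  p(0,3)=7/66: -0.1061 × log₂(0.1061) = 0.3433
  p(1,0)=1/33: -0.0303 × log₂(0.0303) = 0.1529
  p(1,1)=7/66: -0.1061 × log₂(0.1061) = 0.3433
  p(1,2)=2/33: -0.0606 × log₂(0.0606) = 0.2451
  p(1,3)=1/66: -0.0152 × log₂(0.0152) = 0.0916
  p(2,0)=1/11: -0.0909 × log₂(0.0909) = 0.3145
  p(2,1)=1/11: -0.0909 × log₂(0.0909) = 0.3145
  p(2,2)=1/66: -0.0152 × log₂(0.0152) = 0.0916
  p(2,3)=1/66: -0.0152 × log₂(0.0152) = 0.0916
  p(3,0)=1/33: -0.0303 × log₂(0.0303) = 0.1529
  p(3,1)=1/33: -0.0303 × log₂(0.0303) = 0.1529
  p(3,2)=1/22: -0.0455 × log₂(0.0455) = 0.2027
  p(3,3)=7/66: -0.1061 × log₂(0.1061) = 0.3433
H(X,Y) = 3.7430 bits


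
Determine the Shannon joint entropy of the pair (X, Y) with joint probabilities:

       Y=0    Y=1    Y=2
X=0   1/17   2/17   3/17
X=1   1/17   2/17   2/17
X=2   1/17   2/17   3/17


H(X,Y) = -Σ p(x,y) log₂ p(x,y)
  p(0,0)=1/17: -0.0588 × log₂(0.0588) = 0.2404
  p(0,1)=2/17: -0.1176 × log₂(0.1176) = 0.3632
  p(0,2)=3/17: -0.1765 × log₂(0.1765) = 0.4416
  p(1,0)=1/17: -0.0588 × log₂(0.0588) = 0.2404
  p(1,1)=2/17: -0.1176 × log₂(0.1176) = 0.3632
  p(1,2)=2/17: -0.1176 × log₂(0.1176) = 0.3632
  p(2,0)=1/17: -0.0588 × log₂(0.0588) = 0.2404
  p(2,1)=2/17: -0.1176 × log₂(0.1176) = 0.3632
  p(2,2)=3/17: -0.1765 × log₂(0.1765) = 0.4416
H(X,Y) = 3.0575 bits


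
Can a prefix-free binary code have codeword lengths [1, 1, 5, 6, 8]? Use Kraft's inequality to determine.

Kraft inequality: Σ 2^(-l_i) ≤ 1 for prefix-free code
Calculating: 2^(-1) + 2^(-1) + 2^(-5) + 2^(-6) + 2^(-8)
= 0.5 + 0.5 + 0.03125 + 0.015625 + 0.00390625
= 1.0508
Since 1.0508 > 1, prefix-free code does not exist


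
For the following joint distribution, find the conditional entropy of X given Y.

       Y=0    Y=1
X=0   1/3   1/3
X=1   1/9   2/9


H(X|Y) = Σ_y p(y) H(X|Y=y)
  p(Y=0) = 4/9, H(X|Y=0) = 0.8113
  p(Y=1) = 5/9, H(X|Y=1) = 0.9710
H(X|Y) = 0.4444×0.8113 + 0.5556×0.9710 = 0.9000 bits


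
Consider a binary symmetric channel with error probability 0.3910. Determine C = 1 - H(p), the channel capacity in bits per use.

For BSC with error probability p:
C = 1 - H(p) where H(p) is binary entropy
H(0.3910) = -0.3910 × log₂(0.3910) - 0.6090 × log₂(0.6090)
H(p) = 0.9654
C = 1 - 0.9654 = 0.0346 bits/use


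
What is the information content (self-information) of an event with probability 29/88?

Information content I(x) = -log₂(p(x))
I = -log₂(29/88) = -log₂(0.3295)
I = 1.6015 bits


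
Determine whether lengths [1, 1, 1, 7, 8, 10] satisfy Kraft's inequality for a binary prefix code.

Kraft inequality: Σ 2^(-l_i) ≤ 1 for prefix-free code
Calculating: 2^(-1) + 2^(-1) + 2^(-1) + 2^(-7) + 2^(-8) + 2^(-10)
= 0.5 + 0.5 + 0.5 + 0.0078125 + 0.00390625 + 0.0009765625
= 1.5127
Since 1.5127 > 1, prefix-free code does not exist


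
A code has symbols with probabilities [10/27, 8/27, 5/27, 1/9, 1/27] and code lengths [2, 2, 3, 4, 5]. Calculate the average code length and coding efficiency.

Average length L = Σ p_i × l_i = 2.5185 bits
Entropy H = 2.0296 bits
Efficiency η = H/L × 100% = 80.59%


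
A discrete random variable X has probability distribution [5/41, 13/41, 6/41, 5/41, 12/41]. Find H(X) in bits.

H(X) = -Σ p(x) log₂ p(x)
  -5/41 × log₂(5/41) = 0.3702
  -13/41 × log₂(13/41) = 0.5254
  -6/41 × log₂(6/41) = 0.4057
  -5/41 × log₂(5/41) = 0.3702
  -12/41 × log₂(12/41) = 0.5188
H(X) = 2.1904 bits


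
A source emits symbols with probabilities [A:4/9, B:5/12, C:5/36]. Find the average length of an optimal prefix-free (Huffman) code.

Huffman tree construction:
Combine smallest probabilities repeatedly
Resulting codes:
  A: 0 (length 1)
  B: 11 (length 2)
  C: 10 (length 2)
Average length = Σ p(s) × length(s) = 1.5556 bits


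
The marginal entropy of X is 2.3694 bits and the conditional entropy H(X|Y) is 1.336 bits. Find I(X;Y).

I(X;Y) = H(X) - H(X|Y)
I(X;Y) = 2.3694 - 1.336 = 1.0334 bits


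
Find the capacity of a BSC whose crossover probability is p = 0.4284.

For BSC with error probability p:
C = 1 - H(p) where H(p) is binary entropy
H(0.4284) = -0.4284 × log₂(0.4284) - 0.5716 × log₂(0.5716)
H(p) = 0.9852
C = 1 - 0.9852 = 0.0148 bits/use


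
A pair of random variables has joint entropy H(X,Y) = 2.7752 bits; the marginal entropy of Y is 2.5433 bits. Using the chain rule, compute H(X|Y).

Chain rule: H(X,Y) = H(X|Y) + H(Y)
H(X|Y) = H(X,Y) - H(Y) = 2.7752 - 2.5433 = 0.2319 bits


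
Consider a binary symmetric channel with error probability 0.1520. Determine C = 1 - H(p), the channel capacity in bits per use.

For BSC with error probability p:
C = 1 - H(p) where H(p) is binary entropy
H(0.1520) = -0.1520 × log₂(0.1520) - 0.8480 × log₂(0.8480)
H(p) = 0.6148
C = 1 - 0.6148 = 0.3852 bits/use


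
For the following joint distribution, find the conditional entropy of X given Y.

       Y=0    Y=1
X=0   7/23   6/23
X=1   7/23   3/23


H(X|Y) = Σ_y p(y) H(X|Y=y)
  p(Y=0) = 14/23, H(X|Y=0) = 1.0000
  p(Y=1) = 9/23, H(X|Y=1) = 0.9183
H(X|Y) = 0.6087×1.0000 + 0.3913×0.9183 = 0.9680 bits


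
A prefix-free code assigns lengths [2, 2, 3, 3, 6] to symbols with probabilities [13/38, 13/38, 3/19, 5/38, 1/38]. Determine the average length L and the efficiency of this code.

Average length L = Σ p_i × l_i = 2.3947 bits
Entropy H = 2.0024 bits
Efficiency η = H/L × 100% = 83.62%


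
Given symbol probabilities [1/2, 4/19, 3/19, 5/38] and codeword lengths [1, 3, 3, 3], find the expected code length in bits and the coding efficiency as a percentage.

Average length L = Σ p_i × l_i = 2.0000 bits
Entropy H = 1.7787 bits
Efficiency η = H/L × 100% = 88.94%


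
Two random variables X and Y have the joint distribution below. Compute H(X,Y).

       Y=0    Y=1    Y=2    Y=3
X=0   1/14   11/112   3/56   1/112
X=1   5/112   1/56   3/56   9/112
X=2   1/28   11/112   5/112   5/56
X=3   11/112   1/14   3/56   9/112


H(X,Y) = -Σ p(x,y) log₂ p(x,y)
  p(0,0)=1/14: -0.0714 × log₂(0.0714) = 0.2720
  p(0,1)=11/112: -0.0982 × log₂(0.0982) = 0.3288
  p(0,2)=3/56: -0.0536 × log₂(0.0536) = 0.2262
  p(0,3)=1/112: -0.0089 × log₂(0.0089) = 0.0608
  p(1,0)=5/112: -0.0446 × log₂(0.0446) = 0.2002
  p(1,1)=1/56: -0.0179 × log₂(0.0179) = 0.1037
  p(1,2)=3/56: -0.0536 × log₂(0.0536) = 0.2262
  p(1,3)=9/112: -0.0804 × log₂(0.0804) = 0.2923
  p(2,0)=1/28: -0.0357 × log₂(0.0357) = 0.1717
  p(2,1)=11/112: -0.0982 × log₂(0.0982) = 0.3288
  p(2,2)=5/112: -0.0446 × log₂(0.0446) = 0.2002
  p(2,3)=5/56: -0.0893 × log₂(0.0893) = 0.3112
  p(3,0)=11/112: -0.0982 × log₂(0.0982) = 0.3288
  p(3,1)=1/14: -0.0714 × log₂(0.0714) = 0.2720
  p(3,2)=3/56: -0.0536 × log₂(0.0536) = 0.2262
  p(3,3)=9/112: -0.0804 × log₂(0.0804) = 0.2923
H(X,Y) = 3.8414 bits


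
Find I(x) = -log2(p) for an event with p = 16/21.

Information content I(x) = -log₂(p(x))
I = -log₂(16/21) = -log₂(0.7619)
I = 0.3923 bits


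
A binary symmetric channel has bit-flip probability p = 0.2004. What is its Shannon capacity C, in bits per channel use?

For BSC with error probability p:
C = 1 - H(p) where H(p) is binary entropy
H(0.2004) = -0.2004 × log₂(0.2004) - 0.7996 × log₂(0.7996)
H(p) = 0.7227
C = 1 - 0.7227 = 0.2773 bits/use


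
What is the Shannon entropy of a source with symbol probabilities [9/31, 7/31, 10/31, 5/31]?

H(X) = -Σ p(x) log₂ p(x)
  -9/31 × log₂(9/31) = 0.5180
  -7/31 × log₂(7/31) = 0.4848
  -10/31 × log₂(10/31) = 0.5265
  -5/31 × log₂(5/31) = 0.4246
H(X) = 1.9539 bits


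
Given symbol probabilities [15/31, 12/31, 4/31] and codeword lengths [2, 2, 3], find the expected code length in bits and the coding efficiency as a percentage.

Average length L = Σ p_i × l_i = 2.1290 bits
Entropy H = 1.4180 bits
Efficiency η = H/L × 100% = 66.60%


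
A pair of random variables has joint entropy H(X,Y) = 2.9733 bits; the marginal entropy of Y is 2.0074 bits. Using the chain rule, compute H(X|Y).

Chain rule: H(X,Y) = H(X|Y) + H(Y)
H(X|Y) = H(X,Y) - H(Y) = 2.9733 - 2.0074 = 0.9659 bits


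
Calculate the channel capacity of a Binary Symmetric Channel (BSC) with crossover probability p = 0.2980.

For BSC with error probability p:
C = 1 - H(p) where H(p) is binary entropy
H(0.2980) = -0.2980 × log₂(0.2980) - 0.7020 × log₂(0.7020)
H(p) = 0.8788
C = 1 - 0.8788 = 0.1212 bits/use


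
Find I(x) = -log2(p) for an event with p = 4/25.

Information content I(x) = -log₂(p(x))
I = -log₂(4/25) = -log₂(0.1600)
I = 2.6439 bits


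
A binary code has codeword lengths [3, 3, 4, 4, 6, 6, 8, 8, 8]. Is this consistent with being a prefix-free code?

Kraft inequality: Σ 2^(-l_i) ≤ 1 for prefix-free code
Calculating: 2^(-3) + 2^(-3) + 2^(-4) + 2^(-4) + 2^(-6) + 2^(-6) + 2^(-8) + 2^(-8) + 2^(-8)
= 0.125 + 0.125 + 0.0625 + 0.0625 + 0.015625 + 0.015625 + 0.00390625 + 0.00390625 + 0.00390625
= 0.4180
Since 0.4180 ≤ 1, prefix-free code exists


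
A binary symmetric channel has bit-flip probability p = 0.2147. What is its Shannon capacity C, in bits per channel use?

For BSC with error probability p:
C = 1 - H(p) where H(p) is binary entropy
H(0.2147) = -0.2147 × log₂(0.2147) - 0.7853 × log₂(0.7853)
H(p) = 0.7504
C = 1 - 0.7504 = 0.2496 bits/use


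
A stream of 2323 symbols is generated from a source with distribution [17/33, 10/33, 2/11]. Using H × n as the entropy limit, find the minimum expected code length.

Entropy H = 1.4621 bits/symbol
Minimum bits = H × n = 1.4621 × 2323
= 3396.44 bits


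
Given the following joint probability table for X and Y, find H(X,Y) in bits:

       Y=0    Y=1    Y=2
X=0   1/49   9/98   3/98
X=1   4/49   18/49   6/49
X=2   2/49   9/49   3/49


H(X,Y) = -Σ p(x,y) log₂ p(x,y)
  p(0,0)=1/49: -0.0204 × log₂(0.0204) = 0.1146
  p(0,1)=9/98: -0.0918 × log₂(0.0918) = 0.3164
  p(0,2)=3/98: -0.0306 × log₂(0.0306) = 0.1540
  p(1,0)=4/49: -0.0816 × log₂(0.0816) = 0.2951
  p(1,1)=18/49: -0.3673 × log₂(0.3673) = 0.5307
  p(1,2)=6/49: -0.1224 × log₂(0.1224) = 0.3710
  p(2,0)=2/49: -0.0408 × log₂(0.0408) = 0.1884
  p(2,1)=9/49: -0.1837 × log₂(0.1837) = 0.4490
  p(2,2)=3/49: -0.0612 × log₂(0.0612) = 0.2467
H(X,Y) = 2.6658 bits


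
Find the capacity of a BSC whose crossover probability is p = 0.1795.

For BSC with error probability p:
C = 1 - H(p) where H(p) is binary entropy
H(0.1795) = -0.1795 × log₂(0.1795) - 0.8205 × log₂(0.8205)
H(p) = 0.6790
C = 1 - 0.6790 = 0.3210 bits/use


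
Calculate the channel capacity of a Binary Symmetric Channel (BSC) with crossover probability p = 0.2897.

For BSC with error probability p:
C = 1 - H(p) where H(p) is binary entropy
H(0.2897) = -0.2897 × log₂(0.2897) - 0.7103 × log₂(0.7103)
H(p) = 0.8683
C = 1 - 0.8683 = 0.1317 bits/use
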